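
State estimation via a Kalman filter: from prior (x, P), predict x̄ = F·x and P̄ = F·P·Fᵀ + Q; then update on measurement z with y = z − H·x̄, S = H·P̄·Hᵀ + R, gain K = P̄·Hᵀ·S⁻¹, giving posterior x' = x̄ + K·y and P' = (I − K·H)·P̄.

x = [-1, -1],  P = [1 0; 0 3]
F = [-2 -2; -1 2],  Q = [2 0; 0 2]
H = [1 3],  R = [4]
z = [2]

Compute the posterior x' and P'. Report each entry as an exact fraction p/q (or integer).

x̄ = F·x = [4, -1]
P̄ = F·P·Fᵀ + Q = [18 -10; -10 15]
y = z − H·x̄ = [1]
S = H·P̄·Hᵀ + R = [97]
K = P̄·Hᵀ·S⁻¹ = [-12/97; 35/97]
x' = x̄ + K·y = [376/97, -62/97]
P' = (I − K·H)·P̄ = [1602/97 -550/97; -550/97 230/97]

x' = [376/97, -62/97]
P' = [1602/97 -550/97; -550/97 230/97]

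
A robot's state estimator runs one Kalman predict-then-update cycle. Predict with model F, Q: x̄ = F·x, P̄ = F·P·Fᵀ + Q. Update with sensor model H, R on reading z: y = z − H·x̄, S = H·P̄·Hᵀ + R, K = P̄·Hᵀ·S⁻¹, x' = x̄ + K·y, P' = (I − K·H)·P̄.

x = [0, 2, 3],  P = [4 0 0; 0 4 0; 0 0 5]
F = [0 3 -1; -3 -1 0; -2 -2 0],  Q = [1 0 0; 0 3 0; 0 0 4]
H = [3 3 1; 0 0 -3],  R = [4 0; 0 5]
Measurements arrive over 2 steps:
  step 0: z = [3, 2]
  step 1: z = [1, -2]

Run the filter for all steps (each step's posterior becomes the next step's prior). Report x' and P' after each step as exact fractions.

step 0: x' = [92775/177173, 127554/177173, -127532/177173], P' = [995214/177173 -916902/177173 -96240/177173; -916902/177173 927222/177173 64420/177173; -96240/177173 64420/177173 96660/177173]
step 1: x' = [10982209113/6275699551, -9689601714/6275699551, 2484406814/6275699551], P' = [34772195629/12551399102 -30508008029/12551399102 -1611447070/6275699551; -30508008029/12551399102 32501933661/12551399102 556803450/6275699551; -1611447070/6275699551 556803450/6275699551 3185511620/6275699551]

step 0: x̄ = F·x = [3, -2, -4]
step 0: P̄ = F·P·Fᵀ + Q = [42 -12 -24; -12 43 32; -24 32 36]
step 0: y = z − H·x̄ = [4, -10]
step 0: S = H·P̄·Hᵀ + R = [637 -180; -180 329]
step 0: K = P̄·Hᵀ·S⁻¹ = [34674/177173 57744/177173; 23845/177173 -38652/177173; 300/177173 -57996/177173]
step 0: x' = x̄ + K·y = [92775/177173, 127554/177173, -127532/177173]
step 0: P' = (I − K·H)·P̄ = [995214/177173 -916902/177173 -96240/177173; -916902/177173 927222/177173 64420/177173; -96240/177173 64420/177173 96660/177173]
step 1: x̄ = F·x = [510194/177173, -405879/177173, -440658/177173]
step 1: P̄ = F·P·Fᵀ + Q = [8232311/177173 5246152/177173 -125560/177173; 5246152/177173 4914255/177173 490512/177173; -125560/177173 490512/177173 1063220/177173]
step 1: y = z − H·x̄ = [304886/177173, -1676320/177173]
step 1: S = H·P̄·Hᵀ + R = [216711454/177173 -6474228/177173; -6474228/177173 10454845/177173]
step 1: K = P̄·Hᵀ·S⁻¹ = [2392417165/12551399102 966868242/6275699551; 1773845949/12551399102 -334082070/6275699551; 5395190/6275699551 -1911306972/6275699551]
step 1: x' = x̄ + K·y = [10982209113/6275699551, -9689601714/6275699551, 2484406814/6275699551]
step 1: P' = (I − K·H)·P̄ = [34772195629/12551399102 -30508008029/12551399102 -1611447070/6275699551; -30508008029/12551399102 32501933661/12551399102 556803450/6275699551; -1611447070/6275699551 556803450/6275699551 3185511620/6275699551]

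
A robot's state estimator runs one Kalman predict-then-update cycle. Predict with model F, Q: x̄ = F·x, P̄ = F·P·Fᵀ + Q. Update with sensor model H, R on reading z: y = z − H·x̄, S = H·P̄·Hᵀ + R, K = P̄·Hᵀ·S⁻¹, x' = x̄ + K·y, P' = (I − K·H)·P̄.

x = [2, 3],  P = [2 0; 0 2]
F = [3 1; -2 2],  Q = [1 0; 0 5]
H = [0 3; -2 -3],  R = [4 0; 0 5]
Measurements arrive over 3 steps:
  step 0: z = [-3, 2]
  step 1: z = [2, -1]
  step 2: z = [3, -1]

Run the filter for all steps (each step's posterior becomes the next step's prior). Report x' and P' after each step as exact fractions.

step 0: x̄ = F·x = [9, 2]
step 0: P̄ = F·P·Fᵀ + Q = [21 -8; -8 21]
step 0: y = z − H·x̄ = [-9, 26]
step 0: S = H·P̄·Hᵀ + R = [193 -141; -141 182]
step 0: K = P̄·Hᵀ·S⁻¹ = [-6906/15245 -6858/15245; 4839/15245 -188/15245]
step 0: x' = x̄ + K·y = [21051/15245, -17949/15245]
step 0: P' = (I − K·H)·P̄ = [30957/15245 -9208/15245; -9208/15245 6452/15245]
step 1: x̄ = F·x = [45204/15245, -15600/3049]
step 1: P̄ = F·P·Fᵀ + Q = [245062/15245 -41934/3049; -41934/3049 59905/3049]
step 1: y = z − H·x̄ = [52898/3049, -158837/15245]
step 1: S = H·P̄·Hᵀ + R = [551341/3049 -287541/3049; -287541/3049 1236158/15245]
step 1: K = P̄·Hᵀ·S⁻¹ = [-37906110/87945377 -34205516/87945377; 27666915/87945377 -1916940/87945377]
step 1: x' = x̄ + K·y = [-40485580/87945377, 50007474/87945377]
step 1: P' = (I − K·H)·P̄ = [161326010/87945377 -50541480/87945377; -50541480/87945377 36889220/87945377]
step 2: x̄ = F·x = [-71449266/87945377, 180986108/87945377]
step 2: P̄ = F·P·Fᵀ + Q = [1273519807/87945377 -1096343540/87945377; -1096343540/87945377 1636919645/87945377]
step 2: y = z − H·x̄ = [-279122193/87945377, 312114415/87945377]
step 2: S = H·P̄·Hᵀ + R = [15084058313/87945377 -8154215565/87945377; -8154215565/87945377 7109960438/87945377]
step 2: K = P̄·Hᵀ·S⁻¹ = [-197105562210/463422043997 -177692445086/463422043997; 144994067415/463422043997 -10872287420/463422043997]
step 2: x' = x̄ + K·y = [-381543667306/463422043997, 454924337953/463422043997]
step 2: P' = (I − K·H)·P̄ = [838442237135/463422043997 -262807416280/463422043997; -262807416280/463422043997 193325423220/463422043997]

step 0: x' = [21051/15245, -17949/15245], P' = [30957/15245 -9208/15245; -9208/15245 6452/15245]
step 1: x' = [-40485580/87945377, 50007474/87945377], P' = [161326010/87945377 -50541480/87945377; -50541480/87945377 36889220/87945377]
step 2: x' = [-381543667306/463422043997, 454924337953/463422043997], P' = [838442237135/463422043997 -262807416280/463422043997; -262807416280/463422043997 193325423220/463422043997]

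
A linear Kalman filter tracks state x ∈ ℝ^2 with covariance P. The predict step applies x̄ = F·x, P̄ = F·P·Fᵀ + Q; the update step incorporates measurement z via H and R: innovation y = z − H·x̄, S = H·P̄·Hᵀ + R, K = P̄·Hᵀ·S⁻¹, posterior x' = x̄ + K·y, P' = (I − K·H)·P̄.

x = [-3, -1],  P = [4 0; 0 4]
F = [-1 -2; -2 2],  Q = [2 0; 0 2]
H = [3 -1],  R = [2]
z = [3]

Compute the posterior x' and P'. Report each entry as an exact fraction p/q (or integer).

x̄ = F·x = [5, 4]
P̄ = F·P·Fᵀ + Q = [22 -8; -8 34]
y = z − H·x̄ = [-8]
S = H·P̄·Hᵀ + R = [282]
K = P̄·Hᵀ·S⁻¹ = [37/141; -29/141]
x' = x̄ + K·y = [409/141, 796/141]
P' = (I − K·H)·P̄ = [364/141 1018/141; 1018/141 3112/141]

x' = [409/141, 796/141]
P' = [364/141 1018/141; 1018/141 3112/141]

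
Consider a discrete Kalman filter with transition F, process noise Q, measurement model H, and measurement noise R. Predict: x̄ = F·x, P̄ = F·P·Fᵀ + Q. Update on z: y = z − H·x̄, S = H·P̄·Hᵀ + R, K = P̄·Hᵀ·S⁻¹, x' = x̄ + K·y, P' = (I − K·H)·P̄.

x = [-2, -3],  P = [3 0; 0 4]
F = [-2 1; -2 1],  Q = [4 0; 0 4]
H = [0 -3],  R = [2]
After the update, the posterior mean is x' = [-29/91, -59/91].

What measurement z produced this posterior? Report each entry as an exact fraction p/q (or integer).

x̄ = F·x = [1, 1]
P̄ = F·P·Fᵀ + Q = [20 16; 16 20]
S = H·P̄·Hᵀ + R = [182]
K = P̄·Hᵀ·S⁻¹ = [-24/91; -30/91]
x' − x̄ = [-120/91, -150/91] = K·y
y = (KᵀK)⁻¹·Kᵀ·(x' − x̄) = [5]
z = y + H·x̄ = [5] + [-3] = [2]

z = [2]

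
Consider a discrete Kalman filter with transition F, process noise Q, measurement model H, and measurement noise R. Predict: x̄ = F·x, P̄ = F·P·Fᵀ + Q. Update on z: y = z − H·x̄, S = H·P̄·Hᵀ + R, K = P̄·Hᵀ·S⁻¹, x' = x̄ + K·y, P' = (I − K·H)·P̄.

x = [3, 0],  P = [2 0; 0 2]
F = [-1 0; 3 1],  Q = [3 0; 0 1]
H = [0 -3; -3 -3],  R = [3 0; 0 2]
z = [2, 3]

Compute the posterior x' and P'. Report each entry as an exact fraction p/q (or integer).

x' = [-972/2117, -1119/2117]
P' = [1045/2117 -633/2117; -633/2117 663/2117]

x̄ = F·x = [-3, 9]
P̄ = F·P·Fᵀ + Q = [5 -6; -6 21]
y = z − H·x̄ = [29, 21]
S = H·P̄·Hᵀ + R = [192 135; 135 128]
K = P̄·Hᵀ·S⁻¹ = [633/2117 -618/2117; -663/2117 -45/2117]
x' = x̄ + K·y = [-972/2117, -1119/2117]
P' = (I − K·H)·P̄ = [1045/2117 -633/2117; -633/2117 663/2117]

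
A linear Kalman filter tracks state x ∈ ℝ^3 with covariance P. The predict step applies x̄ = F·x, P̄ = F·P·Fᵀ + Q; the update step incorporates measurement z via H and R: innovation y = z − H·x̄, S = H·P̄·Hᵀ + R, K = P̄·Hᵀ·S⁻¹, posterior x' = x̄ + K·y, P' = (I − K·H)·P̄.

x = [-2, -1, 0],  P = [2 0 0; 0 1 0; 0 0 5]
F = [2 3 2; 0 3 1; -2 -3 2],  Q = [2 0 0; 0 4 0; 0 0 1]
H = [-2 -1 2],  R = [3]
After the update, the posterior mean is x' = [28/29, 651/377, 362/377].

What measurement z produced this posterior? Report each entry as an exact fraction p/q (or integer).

x̄ = F·x = [-7, -3, 7]
P̄ = F·P·Fᵀ + Q = [39 19 3; 19 18 1; 3 1 38]
S = H·P̄·Hᵀ + R = [377]
K = P̄·Hᵀ·S⁻¹ = [-7/29; -54/377; 69/377]
x' − x̄ = [231/29, 1782/377, -2277/377] = K·y
y = (KᵀK)⁻¹·Kᵀ·(x' − x̄) = [-33]
z = y + H·x̄ = [-33] + [31] = [-2]

z = [-2]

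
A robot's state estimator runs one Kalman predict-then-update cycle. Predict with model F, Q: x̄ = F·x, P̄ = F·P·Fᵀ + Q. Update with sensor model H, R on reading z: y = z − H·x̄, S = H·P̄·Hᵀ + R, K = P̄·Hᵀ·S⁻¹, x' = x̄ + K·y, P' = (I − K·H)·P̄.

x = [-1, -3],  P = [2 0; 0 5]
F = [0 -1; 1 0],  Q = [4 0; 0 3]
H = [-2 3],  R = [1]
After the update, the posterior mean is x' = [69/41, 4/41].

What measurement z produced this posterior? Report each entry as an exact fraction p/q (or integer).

x̄ = F·x = [3, -1]
P̄ = F·P·Fᵀ + Q = [9 0; 0 5]
S = H·P̄·Hᵀ + R = [82]
K = P̄·Hᵀ·S⁻¹ = [-9/41; 15/82]
x' − x̄ = [-54/41, 45/41] = K·y
y = (KᵀK)⁻¹·Kᵀ·(x' − x̄) = [6]
z = y + H·x̄ = [6] + [-9] = [-3]

z = [-3]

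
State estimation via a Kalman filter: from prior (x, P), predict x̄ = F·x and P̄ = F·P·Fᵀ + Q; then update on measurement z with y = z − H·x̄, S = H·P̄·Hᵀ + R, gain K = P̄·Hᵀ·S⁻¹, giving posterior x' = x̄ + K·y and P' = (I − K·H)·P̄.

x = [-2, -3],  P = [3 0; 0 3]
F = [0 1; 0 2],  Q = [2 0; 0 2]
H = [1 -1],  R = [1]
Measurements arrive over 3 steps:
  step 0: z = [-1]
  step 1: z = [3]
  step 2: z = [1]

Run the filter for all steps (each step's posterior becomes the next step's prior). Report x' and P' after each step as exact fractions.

step 0: x' = [-5/2, -2], P' = [39/8 5; 5 6]
step 1: x' = [-26/11, -58/11], P' = [72/11 76/11; 76/11 90/11]
step 2: x' = [-474/145, -666/145], P' = [1056/145 1124/145; 1124/145 1326/145]

step 0: x̄ = F·x = [-3, -6]
step 0: P̄ = F·P·Fᵀ + Q = [5 6; 6 14]
step 0: y = z − H·x̄ = [-4]
step 0: S = H·P̄·Hᵀ + R = [8]
step 0: K = P̄·Hᵀ·S⁻¹ = [-1/8; -1]
step 0: x' = x̄ + K·y = [-5/2, -2]
step 0: P' = (I − K·H)·P̄ = [39/8 5; 5 6]
step 1: x̄ = F·x = [-2, -4]
step 1: P̄ = F·P·Fᵀ + Q = [8 12; 12 26]
step 1: y = z − H·x̄ = [1]
step 1: S = H·P̄·Hᵀ + R = [11]
step 1: K = P̄·Hᵀ·S⁻¹ = [-4/11; -14/11]
step 1: x' = x̄ + K·y = [-26/11, -58/11]
step 1: P' = (I − K·H)·P̄ = [72/11 76/11; 76/11 90/11]
step 2: x̄ = F·x = [-58/11, -116/11]
step 2: P̄ = F·P·Fᵀ + Q = [112/11 180/11; 180/11 382/11]
step 2: y = z − H·x̄ = [-47/11]
step 2: S = H·P̄·Hᵀ + R = [145/11]
step 2: K = P̄·Hᵀ·S⁻¹ = [-68/145; -202/145]
step 2: x' = x̄ + K·y = [-474/145, -666/145]
step 2: P' = (I − K·H)·P̄ = [1056/145 1124/145; 1124/145 1326/145]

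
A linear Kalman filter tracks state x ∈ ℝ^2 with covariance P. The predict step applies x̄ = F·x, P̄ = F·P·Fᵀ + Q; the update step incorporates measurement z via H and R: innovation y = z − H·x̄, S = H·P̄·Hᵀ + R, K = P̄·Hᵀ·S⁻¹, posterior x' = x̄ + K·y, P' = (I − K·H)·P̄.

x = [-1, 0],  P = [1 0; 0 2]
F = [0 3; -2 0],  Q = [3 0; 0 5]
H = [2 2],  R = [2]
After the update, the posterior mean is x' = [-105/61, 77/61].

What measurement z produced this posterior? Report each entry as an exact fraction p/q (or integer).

x̄ = F·x = [0, 2]
P̄ = F·P·Fᵀ + Q = [21 0; 0 9]
S = H·P̄·Hᵀ + R = [122]
K = P̄·Hᵀ·S⁻¹ = [21/61; 9/61]
x' − x̄ = [-105/61, -45/61] = K·y
y = (KᵀK)⁻¹·Kᵀ·(x' − x̄) = [-5]
z = y + H·x̄ = [-5] + [4] = [-1]

z = [-1]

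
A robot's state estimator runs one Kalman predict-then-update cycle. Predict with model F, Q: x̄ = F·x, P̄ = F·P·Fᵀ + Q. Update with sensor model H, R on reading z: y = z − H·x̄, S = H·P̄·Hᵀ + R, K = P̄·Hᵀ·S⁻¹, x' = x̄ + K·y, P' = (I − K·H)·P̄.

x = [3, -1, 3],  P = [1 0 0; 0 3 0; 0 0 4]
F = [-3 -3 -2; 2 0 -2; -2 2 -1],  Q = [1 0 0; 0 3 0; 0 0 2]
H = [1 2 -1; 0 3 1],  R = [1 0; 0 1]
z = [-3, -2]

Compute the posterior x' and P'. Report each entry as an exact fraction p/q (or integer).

x̄ = F·x = [-12, 0, -11]
P̄ = F·P·Fᵀ + Q = [53 10 -4; 10 23 4; -4 4 22]
y = z − H·x̄ = [-2, 9]
S = H·P̄·Hᵀ + R = [200 138; 138 254]
K = P̄·Hᵀ·S⁻¹ = [7985/15878 -2713/15878; 1567/15878 1856/7939; -2316/7939 2321/7939]
x' = x̄ + K·y = [-230923/15878, 15137/7939, -61808/7939]
P' = (I − K·H)·P̄ = [297227/15878 -58391/15878 86230/7939; -58391/15878 6367/7939 -17245/7939; 86230/7939 -17245/7939 54056/7939]

x' = [-230923/15878, 15137/7939, -61808/7939]
P' = [297227/15878 -58391/15878 86230/7939; -58391/15878 6367/7939 -17245/7939; 86230/7939 -17245/7939 54056/7939]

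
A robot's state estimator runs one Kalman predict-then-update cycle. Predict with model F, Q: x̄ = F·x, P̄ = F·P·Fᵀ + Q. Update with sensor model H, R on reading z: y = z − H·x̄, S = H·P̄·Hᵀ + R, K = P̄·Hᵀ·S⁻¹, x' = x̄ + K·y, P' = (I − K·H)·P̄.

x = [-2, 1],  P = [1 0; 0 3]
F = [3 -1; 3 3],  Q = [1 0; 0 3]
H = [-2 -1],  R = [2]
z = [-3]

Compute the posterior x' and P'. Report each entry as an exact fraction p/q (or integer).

x' = [-131/93, 167/31]
P' = [533/93 -338/31; -338/31 702/31]

x̄ = F·x = [-7, -3]
P̄ = F·P·Fᵀ + Q = [13 0; 0 39]
y = z − H·x̄ = [-20]
S = H·P̄·Hᵀ + R = [93]
K = P̄·Hᵀ·S⁻¹ = [-26/93; -13/31]
x' = x̄ + K·y = [-131/93, 167/31]
P' = (I − K·H)·P̄ = [533/93 -338/31; -338/31 702/31]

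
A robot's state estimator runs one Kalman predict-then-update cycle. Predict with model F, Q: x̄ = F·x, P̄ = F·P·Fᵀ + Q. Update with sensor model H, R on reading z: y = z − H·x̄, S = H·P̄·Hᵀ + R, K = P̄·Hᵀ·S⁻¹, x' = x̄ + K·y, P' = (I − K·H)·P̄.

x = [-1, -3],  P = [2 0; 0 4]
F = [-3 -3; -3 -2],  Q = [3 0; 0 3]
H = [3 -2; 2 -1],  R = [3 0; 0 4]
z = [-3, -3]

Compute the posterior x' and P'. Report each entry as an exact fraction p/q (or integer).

x' = [-1059/1276, 219/638]
P' = [7239/1276 5427/638; 5427/638 4251/319]

x̄ = F·x = [12, 9]
P̄ = F·P·Fᵀ + Q = [57 42; 42 37]
y = z − H·x̄ = [-21, -18]
S = H·P̄·Hᵀ + R = [160 122; 122 101]
K = P̄·Hᵀ·S⁻¹ = [3/1276 453/638; -241/638 294/319]
x' = x̄ + K·y = [-1059/1276, 219/638]
P' = (I − K·H)·P̄ = [7239/1276 5427/638; 5427/638 4251/319]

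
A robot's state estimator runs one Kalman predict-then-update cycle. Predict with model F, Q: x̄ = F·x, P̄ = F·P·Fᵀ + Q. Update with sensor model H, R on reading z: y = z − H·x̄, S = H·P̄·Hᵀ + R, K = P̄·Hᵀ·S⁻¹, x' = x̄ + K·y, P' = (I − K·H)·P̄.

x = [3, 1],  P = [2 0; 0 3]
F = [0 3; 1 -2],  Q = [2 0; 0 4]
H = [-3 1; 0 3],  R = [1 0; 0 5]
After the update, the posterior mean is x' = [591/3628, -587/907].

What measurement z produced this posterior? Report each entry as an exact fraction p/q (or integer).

x̄ = F·x = [3, 1]
P̄ = F·P·Fᵀ + Q = [29 -18; -18 18]
S = H·P̄·Hᵀ + R = [388 216; 216 167]
K = P̄·Hᵀ·S⁻¹ = [-5871/18140 432/4535; 18/907 270/907]
x' − x̄ = [-10293/3628, -1494/907] = K·y
y = (KᵀK)⁻¹·Kᵀ·(x' − x̄) = [7, -6]
z = y + H·x̄ = [7, -6] + [-8, 3] = [-1, -3]

z = [-1, -3]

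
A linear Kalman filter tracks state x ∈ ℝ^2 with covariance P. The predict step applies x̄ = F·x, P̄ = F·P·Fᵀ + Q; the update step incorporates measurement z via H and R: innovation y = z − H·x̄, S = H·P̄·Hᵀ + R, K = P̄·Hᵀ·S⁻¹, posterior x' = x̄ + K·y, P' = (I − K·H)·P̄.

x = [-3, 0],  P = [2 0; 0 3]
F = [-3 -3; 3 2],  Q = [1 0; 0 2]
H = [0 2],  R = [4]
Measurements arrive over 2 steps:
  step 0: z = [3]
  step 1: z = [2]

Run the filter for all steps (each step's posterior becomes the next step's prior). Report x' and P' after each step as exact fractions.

step 0: x̄ = F·x = [9, -9]
step 0: P̄ = F·P·Fᵀ + Q = [46 -36; -36 32]
step 0: y = z − H·x̄ = [21]
step 0: S = H·P̄·Hᵀ + R = [132]
step 0: K = P̄·Hᵀ·S⁻¹ = [-6/11; 16/33]
step 0: x' = x̄ + K·y = [-27/11, 13/11]
step 0: P' = (I − K·H)·P̄ = [74/11 -12/11; -12/11 32/33]
step 1: x̄ = F·x = [42/11, -5]
step 1: P̄ = F·P·Fᵀ + Q = [557/11 -50; -50 160/3]
step 1: y = z − H·x̄ = [12]
step 1: S = H·P̄·Hᵀ + R = [652/3]
step 1: K = P̄·Hᵀ·S⁻¹ = [-75/163; 80/163]
step 1: x' = x̄ + K·y = [-3054/1793, 145/163]
step 1: P' = (I − K·H)·P̄ = [8291/1793 -150/163; -150/163 160/163]

step 0: x' = [-27/11, 13/11], P' = [74/11 -12/11; -12/11 32/33]
step 1: x' = [-3054/1793, 145/163], P' = [8291/1793 -150/163; -150/163 160/163]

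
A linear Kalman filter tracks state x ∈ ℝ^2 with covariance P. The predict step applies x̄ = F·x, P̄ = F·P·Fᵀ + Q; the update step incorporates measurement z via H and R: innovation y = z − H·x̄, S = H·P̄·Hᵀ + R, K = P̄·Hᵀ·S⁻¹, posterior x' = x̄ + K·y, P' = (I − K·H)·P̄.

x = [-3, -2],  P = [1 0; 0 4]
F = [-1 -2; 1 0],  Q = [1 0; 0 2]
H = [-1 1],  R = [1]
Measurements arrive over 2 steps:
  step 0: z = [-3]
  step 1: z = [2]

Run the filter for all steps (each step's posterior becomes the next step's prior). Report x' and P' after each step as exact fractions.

step 0: x' = [35/24, -11/6], P' = [71/24 13/6; 13/6 7/3]
step 1: x' = [161/510, 574/255], P' = [466/255 581/510; 581/510 364/255]

step 0: x̄ = F·x = [7, -3]
step 0: P̄ = F·P·Fᵀ + Q = [18 -1; -1 3]
step 0: y = z − H·x̄ = [7]
step 0: S = H·P̄·Hᵀ + R = [24]
step 0: K = P̄·Hᵀ·S⁻¹ = [-19/24; 1/6]
step 0: x' = x̄ + K·y = [35/24, -11/6]
step 0: P' = (I − K·H)·P̄ = [71/24 13/6; 13/6 7/3]
step 1: x̄ = F·x = [53/24, 35/24]
step 1: P̄ = F·P·Fᵀ + Q = [527/24 -175/24; -175/24 119/24]
step 1: y = z − H·x̄ = [11/4]
step 1: S = H·P̄·Hᵀ + R = [85/2]
step 1: K = P̄·Hᵀ·S⁻¹ = [-117/170; 49/170]
step 1: x' = x̄ + K·y = [161/510, 574/255]
step 1: P' = (I − K·H)·P̄ = [466/255 581/510; 581/510 364/255]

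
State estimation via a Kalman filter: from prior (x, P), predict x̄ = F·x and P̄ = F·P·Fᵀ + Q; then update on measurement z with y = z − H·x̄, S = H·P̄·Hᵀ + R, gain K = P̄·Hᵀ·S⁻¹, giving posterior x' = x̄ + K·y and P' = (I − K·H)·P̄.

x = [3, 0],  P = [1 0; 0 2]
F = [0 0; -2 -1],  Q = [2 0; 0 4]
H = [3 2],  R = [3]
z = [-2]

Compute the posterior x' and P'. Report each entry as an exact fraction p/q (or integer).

x' = [60/61, -166/61]
P' = [86/61 -120/61; -120/61 210/61]

x̄ = F·x = [0, -6]
P̄ = F·P·Fᵀ + Q = [2 0; 0 10]
y = z − H·x̄ = [10]
S = H·P̄·Hᵀ + R = [61]
K = P̄·Hᵀ·S⁻¹ = [6/61; 20/61]
x' = x̄ + K·y = [60/61, -166/61]
P' = (I − K·H)·P̄ = [86/61 -120/61; -120/61 210/61]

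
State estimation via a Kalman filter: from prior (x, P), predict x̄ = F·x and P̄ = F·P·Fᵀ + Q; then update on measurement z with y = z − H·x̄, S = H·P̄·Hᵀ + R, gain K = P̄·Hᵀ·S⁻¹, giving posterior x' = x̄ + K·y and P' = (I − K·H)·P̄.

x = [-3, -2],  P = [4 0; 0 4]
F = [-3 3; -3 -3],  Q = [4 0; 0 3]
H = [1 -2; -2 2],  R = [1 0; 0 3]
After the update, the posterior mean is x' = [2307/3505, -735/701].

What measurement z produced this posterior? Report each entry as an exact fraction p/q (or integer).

x̄ = F·x = [3, 15]
P̄ = F·P·Fᵀ + Q = [76 0; 0 75]
S = H·P̄·Hᵀ + R = [377 -452; -452 607]
K = P̄·Hᵀ·S⁻¹ = [-22572/24535 -22952/24535; -4650/4907 -2250/4907]
x' − x̄ = [-8208/3505, -11250/701] = K·y
y = (KᵀK)⁻¹·Kᵀ·(x' − x̄) = [30, -27]
z = y + H·x̄ = [30, -27] + [-27, 24] = [3, -3]

z = [3, -3]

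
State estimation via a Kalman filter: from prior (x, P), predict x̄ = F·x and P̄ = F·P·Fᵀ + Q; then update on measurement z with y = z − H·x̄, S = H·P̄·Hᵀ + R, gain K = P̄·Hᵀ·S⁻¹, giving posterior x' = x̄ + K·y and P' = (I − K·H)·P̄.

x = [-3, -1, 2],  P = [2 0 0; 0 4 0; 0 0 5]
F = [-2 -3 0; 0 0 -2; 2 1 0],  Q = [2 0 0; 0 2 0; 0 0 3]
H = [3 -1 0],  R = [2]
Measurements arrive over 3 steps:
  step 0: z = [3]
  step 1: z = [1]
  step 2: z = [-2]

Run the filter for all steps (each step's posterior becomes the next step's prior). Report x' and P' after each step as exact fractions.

step 0: x' = [13/73, -568/219, -231/73], P' = [184/73 506/73 -80/73; 506/73 4576/219 -220/73; -80/73 -220/73 495/73]
step 1: x' = [260069/99125, 52307/7625, -3766/59475], P' = [303424/99125 65122/7625 -25912/19825; 65122/7625 195908/7625 -5536/1525; -25912/19825 -5536/1525 50333/11895]
step 2: x' = [-689813634/492851809, -1061253375/492851809, 509880651/492851809], P' = [974197552/492851809 2604130890/492851809 -401251008/492851809; 2604130890/492851809 7842116240/492851809 -1059398100/492851809; -401251008/492851809 -1059398100/492851809 1975681751/492851809]

step 0: x̄ = F·x = [9, -4, -7]
step 0: P̄ = F·P·Fᵀ + Q = [46 0 -20; 0 22 0; -20 0 15]
step 0: y = z − H·x̄ = [-28]
step 0: S = H·P̄·Hᵀ + R = [438]
step 0: K = P̄·Hᵀ·S⁻¹ = [23/73; -11/219; -10/73]
step 0: x' = x̄ + K·y = [13/73, -568/219, -231/73]
step 0: P' = (I − K·H)·P̄ = [184/73 506/73 -80/73; 506/73 4576/219 -220/73; -80/73 -220/73 495/73]
step 1: x̄ = F·x = [542/73, 462/73, -490/219]
step 1: P̄ = F·P·Fᵀ + Q = [20682/73 -1640/73 -9360/73; -1640/73 2126/73 760/73; -9360/73 760/73 13513/219]
step 1: y = z − H·x̄ = [-1091/73]
step 1: S = H·P̄·Hᵀ + R = [198250/73]
step 1: K = P̄·Hᵀ·S⁻¹ = [31843/99125; -271/7625; -2884/19825]
step 1: x' = x̄ + K·y = [260069/99125, 52307/7625, -3766/59475]
step 1: P' = (I − K·H)·P̄ = [303424/99125 65122/7625 -25912/19825; 65122/7625 195908/7625 -5536/1525; -25912/19825 -5536/1525 50333/11895]
step 2: x̄ = F·x = [-2560111/99125, 7532/59475, 1200129/99125]
step 2: P̄ = F·P·Fᵀ + Q = [34492214/99125 -535456/19825 -15626796/99125; -535456/19825 225122/11895 247584/19825; -15626796/99125 247584/19825 7444219/99125]
step 2: y = z − H·x̄ = [22483909/297375]
step 2: S = H·P̄·Hᵀ + R = [985703618/297375]
step 2: K = P̄·Hᵀ·S⁻¹ = [159230883/492851809; -14861785/492851809; -72177462/492851809]
step 2: x' = x̄ + K·y = [-689813634/492851809, -1061253375/492851809, 509880651/492851809]
step 2: P' = (I − K·H)·P̄ = [974197552/492851809 2604130890/492851809 -401251008/492851809; 2604130890/492851809 7842116240/492851809 -1059398100/492851809; -401251008/492851809 -1059398100/492851809 1975681751/492851809]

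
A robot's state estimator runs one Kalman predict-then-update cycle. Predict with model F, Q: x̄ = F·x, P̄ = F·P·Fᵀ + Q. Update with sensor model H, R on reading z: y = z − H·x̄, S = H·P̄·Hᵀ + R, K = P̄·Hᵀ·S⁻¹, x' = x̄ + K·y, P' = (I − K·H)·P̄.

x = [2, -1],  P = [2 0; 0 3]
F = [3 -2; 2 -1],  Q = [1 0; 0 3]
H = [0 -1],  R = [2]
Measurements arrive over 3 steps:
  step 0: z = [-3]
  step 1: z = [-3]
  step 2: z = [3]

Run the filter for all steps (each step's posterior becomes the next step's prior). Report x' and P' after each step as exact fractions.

step 0: x̄ = F·x = [8, 5]
step 0: P̄ = F·P·Fᵀ + Q = [31 18; 18 14]
step 0: y = z − H·x̄ = [2]
step 0: S = H·P̄·Hᵀ + R = [16]
step 0: K = P̄·Hᵀ·S⁻¹ = [-9/8; -7/8]
step 0: x' = x̄ + K·y = [23/4, 13/4]
step 0: P' = (I − K·H)·P̄ = [43/4 9/4; 9/4 7/4]
step 1: x̄ = F·x = [43/4, 33/4]
step 1: P̄ = F·P·Fᵀ + Q = [311/4 209/4; 209/4 155/4]
step 1: y = z − H·x̄ = [21/4]
step 1: S = H·P̄·Hᵀ + R = [163/4]
step 1: K = P̄·Hᵀ·S⁻¹ = [-209/163; -155/163]
step 1: x' = x̄ + K·y = [655/163, 531/163]
step 1: P' = (I − K·H)·P̄ = [1753/163 418/163; 418/163 310/163]
step 2: x̄ = F·x = [903/163, 779/163]
step 2: P̄ = F·P·Fᵀ + Q = [12164/163 8212/163; 8212/163 6139/163]
step 2: y = z − H·x̄ = [1268/163]
step 2: S = H·P̄·Hᵀ + R = [6465/163]
step 2: K = P̄·Hᵀ·S⁻¹ = [-8212/6465; -6139/6465]
step 2: x' = x̄ + K·y = [-28067/6465, -16859/6465]
step 2: P' = (I − K·H)·P̄ = [68732/6465 16424/6465; 16424/6465 12278/6465]

step 0: x' = [23/4, 13/4], P' = [43/4 9/4; 9/4 7/4]
step 1: x' = [655/163, 531/163], P' = [1753/163 418/163; 418/163 310/163]
step 2: x' = [-28067/6465, -16859/6465], P' = [68732/6465 16424/6465; 16424/6465 12278/6465]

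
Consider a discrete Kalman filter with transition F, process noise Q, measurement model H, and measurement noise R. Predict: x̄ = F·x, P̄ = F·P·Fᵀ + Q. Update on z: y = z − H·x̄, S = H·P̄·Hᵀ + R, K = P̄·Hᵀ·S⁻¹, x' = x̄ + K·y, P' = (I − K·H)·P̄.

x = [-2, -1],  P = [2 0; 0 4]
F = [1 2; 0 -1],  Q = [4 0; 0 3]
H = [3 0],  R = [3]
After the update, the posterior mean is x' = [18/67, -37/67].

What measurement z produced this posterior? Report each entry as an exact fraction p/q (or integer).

x̄ = F·x = [-4, 1]
P̄ = F·P·Fᵀ + Q = [22 -8; -8 7]
S = H·P̄·Hᵀ + R = [201]
K = P̄·Hᵀ·S⁻¹ = [22/67; -8/67]
x' − x̄ = [286/67, -104/67] = K·y
y = (KᵀK)⁻¹·Kᵀ·(x' − x̄) = [13]
z = y + H·x̄ = [13] + [-12] = [1]

z = [1]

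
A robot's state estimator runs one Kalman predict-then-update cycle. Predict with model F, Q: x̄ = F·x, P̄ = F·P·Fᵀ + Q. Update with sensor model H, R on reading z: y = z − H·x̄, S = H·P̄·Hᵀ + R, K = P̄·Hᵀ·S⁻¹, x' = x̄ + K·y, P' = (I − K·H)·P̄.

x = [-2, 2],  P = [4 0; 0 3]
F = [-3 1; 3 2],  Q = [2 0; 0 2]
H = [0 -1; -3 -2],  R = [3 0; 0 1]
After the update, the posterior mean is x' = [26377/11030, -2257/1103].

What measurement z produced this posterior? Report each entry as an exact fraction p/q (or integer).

x̄ = F·x = [8, -2]
P̄ = F·P·Fᵀ + Q = [41 -30; -30 50]
S = H·P̄·Hᵀ + R = [53 10; 10 210]
K = P̄·Hᵀ·S⁻¹ = [693/1103 -3639/11030; -1040/1103 -3/1103]
x' − x̄ = [-61863/11030, -51/1103] = K·y
y = (KᵀK)⁻¹·Kᵀ·(x' − x̄) = [0, 17]
z = y + H·x̄ = [0, 17] + [2, -20] = [2, -3]

z = [2, -3]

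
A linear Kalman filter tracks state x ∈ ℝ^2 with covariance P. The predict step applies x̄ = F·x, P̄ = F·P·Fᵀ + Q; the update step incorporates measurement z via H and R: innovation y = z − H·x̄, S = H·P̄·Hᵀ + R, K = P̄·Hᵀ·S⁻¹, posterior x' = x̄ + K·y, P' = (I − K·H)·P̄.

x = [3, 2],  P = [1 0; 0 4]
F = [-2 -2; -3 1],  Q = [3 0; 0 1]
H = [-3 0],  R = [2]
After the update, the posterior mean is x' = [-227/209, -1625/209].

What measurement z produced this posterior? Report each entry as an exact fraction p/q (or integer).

z = [3]

x̄ = F·x = [-10, -7]
P̄ = F·P·Fᵀ + Q = [23 -2; -2 14]
S = H·P̄·Hᵀ + R = [209]
K = P̄·Hᵀ·S⁻¹ = [-69/209; 6/209]
x' − x̄ = [1863/209, -162/209] = K·y
y = (KᵀK)⁻¹·Kᵀ·(x' − x̄) = [-27]
z = y + H·x̄ = [-27] + [30] = [3]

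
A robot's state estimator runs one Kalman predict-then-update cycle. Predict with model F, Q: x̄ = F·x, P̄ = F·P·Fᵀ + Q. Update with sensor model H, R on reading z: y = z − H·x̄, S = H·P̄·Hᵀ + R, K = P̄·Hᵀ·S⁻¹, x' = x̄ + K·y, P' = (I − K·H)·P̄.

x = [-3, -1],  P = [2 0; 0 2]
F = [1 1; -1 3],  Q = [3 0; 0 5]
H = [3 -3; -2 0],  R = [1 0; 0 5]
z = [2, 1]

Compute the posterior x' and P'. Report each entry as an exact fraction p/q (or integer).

x̄ = F·x = [-4, 0]
P̄ = F·P·Fᵀ + Q = [7 4; 4 25]
y = z − H·x̄ = [14, -7]
S = H·P̄·Hᵀ + R = [217 -18; -18 33]
K = P̄·Hᵀ·S⁻¹ = [15/2279 -2876/6837; -741/2279 -2870/6837]
x' = x̄ + K·y = [-6586/6837, -11032/6837]
P' = (I − K·H)·P̄ = [7190/6837 7175/6837; 7175/6837 7916/6837]

x' = [-6586/6837, -11032/6837]
P' = [7190/6837 7175/6837; 7175/6837 7916/6837]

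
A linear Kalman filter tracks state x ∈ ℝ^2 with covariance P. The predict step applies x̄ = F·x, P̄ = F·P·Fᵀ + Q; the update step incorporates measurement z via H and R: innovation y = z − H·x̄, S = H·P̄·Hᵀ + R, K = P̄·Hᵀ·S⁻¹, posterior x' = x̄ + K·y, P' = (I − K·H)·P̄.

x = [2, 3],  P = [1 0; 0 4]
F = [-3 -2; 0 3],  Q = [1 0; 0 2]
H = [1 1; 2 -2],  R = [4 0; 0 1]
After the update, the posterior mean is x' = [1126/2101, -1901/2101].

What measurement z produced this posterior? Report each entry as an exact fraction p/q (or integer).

x̄ = F·x = [-12, 9]
P̄ = F·P·Fᵀ + Q = [26 -24; -24 38]
S = H·P̄·Hᵀ + R = [20 -24; -24 449]
K = P̄·Hᵀ·S⁻¹ = [1649/4202 512/2101; 1655/4202 -536/2101]
x' − x̄ = [26338/2101, -20810/2101] = K·y
y = (KᵀK)⁻¹·Kᵀ·(x' − x̄) = [4, 45]
z = y + H·x̄ = [4, 45] + [-3, -42] = [1, 3]

z = [1, 3]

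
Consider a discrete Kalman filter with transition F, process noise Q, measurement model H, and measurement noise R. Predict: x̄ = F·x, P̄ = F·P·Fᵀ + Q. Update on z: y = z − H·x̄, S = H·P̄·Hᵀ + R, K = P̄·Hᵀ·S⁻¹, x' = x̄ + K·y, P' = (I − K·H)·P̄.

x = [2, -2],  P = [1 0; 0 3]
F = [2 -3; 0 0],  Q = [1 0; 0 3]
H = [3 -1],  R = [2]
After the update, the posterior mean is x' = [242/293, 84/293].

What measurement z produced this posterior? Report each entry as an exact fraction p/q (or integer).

x̄ = F·x = [10, 0]
P̄ = F·P·Fᵀ + Q = [32 0; 0 3]
S = H·P̄·Hᵀ + R = [293]
K = P̄·Hᵀ·S⁻¹ = [96/293; -3/293]
x' − x̄ = [-2688/293, 84/293] = K·y
y = (KᵀK)⁻¹·Kᵀ·(x' − x̄) = [-28]
z = y + H·x̄ = [-28] + [30] = [2]

z = [2]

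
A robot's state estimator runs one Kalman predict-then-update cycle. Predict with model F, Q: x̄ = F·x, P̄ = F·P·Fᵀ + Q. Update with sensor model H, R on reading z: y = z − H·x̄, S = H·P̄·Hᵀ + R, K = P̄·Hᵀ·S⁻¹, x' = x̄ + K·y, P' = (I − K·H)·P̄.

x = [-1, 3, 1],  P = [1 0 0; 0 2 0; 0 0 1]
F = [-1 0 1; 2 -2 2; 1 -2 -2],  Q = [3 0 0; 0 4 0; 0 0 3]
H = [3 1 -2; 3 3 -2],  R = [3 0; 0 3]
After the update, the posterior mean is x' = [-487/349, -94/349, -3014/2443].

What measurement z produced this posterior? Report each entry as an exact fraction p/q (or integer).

x̄ = F·x = [2, -6, -9]
P̄ = F·P·Fᵀ + Q = [5 0 -3; 0 20 6; -3 6 16]
S = H·P̄·Hᵀ + R = [144 157; 157 256]
K = P̄·Hᵀ·S⁻¹ = [297/1745 -39/1745; -784/1745 808/1745; -5349/12215 2183/12215]
x' − x̄ = [-1185/349, 2000/349, 18973/2443] = K·y
y = (KᵀK)⁻¹·Kᵀ·(x' − x̄) = [-21, -8]
z = y + H·x̄ = [-21, -8] + [18, 6] = [-3, -2]

z = [-3, -2]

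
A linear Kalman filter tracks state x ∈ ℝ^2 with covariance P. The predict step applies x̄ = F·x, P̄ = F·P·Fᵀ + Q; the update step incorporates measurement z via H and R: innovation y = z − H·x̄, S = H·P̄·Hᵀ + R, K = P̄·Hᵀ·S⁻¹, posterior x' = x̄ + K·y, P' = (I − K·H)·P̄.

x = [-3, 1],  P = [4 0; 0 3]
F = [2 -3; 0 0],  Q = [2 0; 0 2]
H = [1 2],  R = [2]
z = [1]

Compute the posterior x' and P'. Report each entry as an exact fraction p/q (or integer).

x̄ = F·x = [-9, 0]
P̄ = F·P·Fᵀ + Q = [45 0; 0 2]
y = z − H·x̄ = [10]
S = H·P̄·Hᵀ + R = [55]
K = P̄·Hᵀ·S⁻¹ = [9/11; 4/55]
x' = x̄ + K·y = [-9/11, 8/11]
P' = (I − K·H)·P̄ = [90/11 -36/11; -36/11 94/55]

x' = [-9/11, 8/11]
P' = [90/11 -36/11; -36/11 94/55]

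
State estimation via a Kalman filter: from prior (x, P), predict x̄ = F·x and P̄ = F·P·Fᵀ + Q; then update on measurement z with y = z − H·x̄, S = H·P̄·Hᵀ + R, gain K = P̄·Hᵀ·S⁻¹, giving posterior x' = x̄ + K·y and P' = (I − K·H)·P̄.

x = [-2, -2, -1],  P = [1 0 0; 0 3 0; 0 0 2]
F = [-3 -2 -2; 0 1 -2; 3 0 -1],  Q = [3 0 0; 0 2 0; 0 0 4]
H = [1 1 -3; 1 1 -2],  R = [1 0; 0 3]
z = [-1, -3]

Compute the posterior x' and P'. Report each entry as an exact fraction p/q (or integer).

x̄ = F·x = [12, 0, -5]
P̄ = F·P·Fᵀ + Q = [32 2 -5; 2 13 4; -5 4 15]
y = z − H·x̄ = [-28, -25]
S = H·P̄·Hᵀ + R = [191 144; 144 116]
K = P̄·Hᵀ·S⁻¹ = [-163/355 337/355; -33/71 181/284; -218/355 703/1420]
x' = x̄ + K·y = [399/355, -829/284, -259/1420]
P' = (I − K·H)·P̄ = [4519/355 -232/71 1174/355; -232/71 2821/284 675/284; 1174/355 675/284 2981/1420]

x' = [399/355, -829/284, -259/1420]
P' = [4519/355 -232/71 1174/355; -232/71 2821/284 675/284; 1174/355 675/284 2981/1420]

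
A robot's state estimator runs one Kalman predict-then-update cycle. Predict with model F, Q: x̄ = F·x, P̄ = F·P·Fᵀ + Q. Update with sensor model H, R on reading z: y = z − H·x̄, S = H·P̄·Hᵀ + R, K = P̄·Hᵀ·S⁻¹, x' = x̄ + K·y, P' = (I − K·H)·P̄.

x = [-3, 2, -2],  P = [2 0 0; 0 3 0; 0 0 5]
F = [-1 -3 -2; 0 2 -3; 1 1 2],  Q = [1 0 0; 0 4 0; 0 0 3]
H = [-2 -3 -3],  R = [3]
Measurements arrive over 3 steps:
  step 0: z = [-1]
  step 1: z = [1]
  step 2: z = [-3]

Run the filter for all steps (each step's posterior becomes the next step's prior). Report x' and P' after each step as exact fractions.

step 0: x' = [-1, 160/43, -115/43], P' = [357/8 -39/8 -99/4; -39/8 2759/344 -753/172; -99/4 -753/172 1783/86]
step 1: x' = [-82739/16281, 189365/48843, -117934/146529], P' = [35848/1809 -87055/5427 46223/16281; -87055/5427 309478/16281 -387164/48843; 46223/16281 -387164/48843 875215/146529]
step 2: x' = [-390150813/109969627, 589152896/109969627, -217737142/109969627], P' = [2038825866/109969627 -1942307133/109969627 566425116/109969627; -1942307133/109969627 2519166369/109969627 -1166679947/109969627; 566425116/109969627 -1166679947/109969627 779068065/109969627]

step 0: x̄ = F·x = [1, 10, -5]
step 0: P̄ = F·P·Fᵀ + Q = [50 12 -31; 12 61 -24; -31 -24 28]
step 0: y = z − H·x̄ = [16]
step 0: S = H·P̄·Hᵀ + R = [344]
step 0: K = P̄·Hᵀ·S⁻¹ = [-1/8; -135/344; 25/172]
step 0: x' = x̄ + K·y = [-1, 160/43, -115/43]
step 0: P' = (I − K·H)·P̄ = [357/8 -39/8 -99/4; -39/8 2759/344 -753/172; -99/4 -753/172 1783/86]
step 1: x̄ = F·x = [-207/43, 665/43, -113/43]
step 1: P̄ = F·P·Fᵀ + Q = [858/43 -435/43 82/43; -435/43 11834/43 -2074/43; 82/43 -2074/43 1059/86]
step 1: y = z − H·x̄ = [1285/43]
step 1: S = H·P̄·Hᵀ + R = [146529/86]
step 1: K = P̄·Hᵀ·S⁻¹ = [-146/16281; -18940/48843; 8939/146529]
step 1: x' = x̄ + K·y = [-82739/16281, 189365/48843, -117934/146529]
step 1: P' = (I − K·H)·P̄ = [35848/1809 -87055/5427 46223/16281; -87055/5427 309478/16281 -387164/48843; 46223/16281 -387164/48843 875215/146529]
step 2: x̄ = F·x = [-723766/146529, 496664/48843, -412424/146529]
step 2: P̄ = F·P·Fᵀ + Q = [5242009/146529 -3772997/48843 2269394/146529; -3772997/48843 3726907/16281 -2263723/48843; 2269394/146529 -2263723/48843 1946527/146529]
step 2: y = z − H·x̄ = [1345585/146529]
step 2: S = H·P̄·Hᵀ + R = [109969627/146529]
step 2: K = P̄·Hᵀ·S⁻¹ = [16664773/109969627; -57615000/109969627; 9995138/109969627]
step 2: x' = x̄ + K·y = [-390150813/109969627, 589152896/109969627, -217737142/109969627]
step 2: P' = (I − K·H)·P̄ = [2038825866/109969627 -1942307133/109969627 566425116/109969627; -1942307133/109969627 2519166369/109969627 -1166679947/109969627; 566425116/109969627 -1166679947/109969627 779068065/109969627]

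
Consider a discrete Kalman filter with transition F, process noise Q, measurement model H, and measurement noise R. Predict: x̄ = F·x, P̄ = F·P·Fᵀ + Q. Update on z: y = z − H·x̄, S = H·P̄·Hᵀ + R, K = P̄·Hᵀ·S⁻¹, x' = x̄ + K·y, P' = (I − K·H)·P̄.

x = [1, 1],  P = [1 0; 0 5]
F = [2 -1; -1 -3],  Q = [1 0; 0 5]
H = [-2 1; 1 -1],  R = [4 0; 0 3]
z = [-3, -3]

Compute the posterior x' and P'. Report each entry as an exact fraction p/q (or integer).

x̄ = F·x = [1, -4]
P̄ = F·P·Fᵀ + Q = [10 13; 13 51]
y = z − H·x̄ = [3, -8]
S = H·P̄·Hᵀ + R = [43 -32; -32 38]
K = P̄·Hᵀ·S⁻¹ = [-181/305 -353/610; -133/305 -417/305]
x' = x̄ + K·y = [1174/305, 1717/305]
P' = (I − K·H)·P̄ = [2507/610 1783/305; 1783/305 3034/305]

x' = [1174/305, 1717/305]
P' = [2507/610 1783/305; 1783/305 3034/305]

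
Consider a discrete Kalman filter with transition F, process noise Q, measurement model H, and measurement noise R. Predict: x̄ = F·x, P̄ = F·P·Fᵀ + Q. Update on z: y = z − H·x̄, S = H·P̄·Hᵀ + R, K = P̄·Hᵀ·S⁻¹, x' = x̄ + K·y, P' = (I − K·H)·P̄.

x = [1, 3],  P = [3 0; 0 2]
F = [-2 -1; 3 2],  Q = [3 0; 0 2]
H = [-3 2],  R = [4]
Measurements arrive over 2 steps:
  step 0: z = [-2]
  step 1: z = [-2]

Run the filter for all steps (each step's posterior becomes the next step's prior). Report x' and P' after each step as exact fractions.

step 0: x' = [480/569, 221/569], P' = [648/569 782/569; 782/569 1453/569]
step 1: x' = [24839/79519, -3458/7229], P' = [90304/79519 9988/7229; 9988/7229 18670/7229]

step 0: x̄ = F·x = [-5, 9]
step 0: P̄ = F·P·Fᵀ + Q = [17 -22; -22 37]
step 0: y = z − H·x̄ = [-35]
step 0: S = H·P̄·Hᵀ + R = [569]
step 0: K = P̄·Hᵀ·S⁻¹ = [-95/569; 140/569]
step 0: x' = x̄ + K·y = [480/569, 221/569]
step 0: P' = (I − K·H)·P̄ = [648/569 782/569; 782/569 1453/569]
step 1: x̄ = F·x = [-1181/569, 1882/569]
step 1: P̄ = F·P·Fᵀ + Q = [8880/569 -12268/569; -12268/569 22166/569]
step 1: y = z − H·x̄ = [-8445/569]
step 1: S = H·P̄·Hᵀ + R = [318076/569]
step 1: K = P̄·Hᵀ·S⁻¹ = [-12794/79519; 1844/7229]
step 1: x' = x̄ + K·y = [24839/79519, -3458/7229]
step 1: P' = (I − K·H)·P̄ = [90304/79519 9988/7229; 9988/7229 18670/7229]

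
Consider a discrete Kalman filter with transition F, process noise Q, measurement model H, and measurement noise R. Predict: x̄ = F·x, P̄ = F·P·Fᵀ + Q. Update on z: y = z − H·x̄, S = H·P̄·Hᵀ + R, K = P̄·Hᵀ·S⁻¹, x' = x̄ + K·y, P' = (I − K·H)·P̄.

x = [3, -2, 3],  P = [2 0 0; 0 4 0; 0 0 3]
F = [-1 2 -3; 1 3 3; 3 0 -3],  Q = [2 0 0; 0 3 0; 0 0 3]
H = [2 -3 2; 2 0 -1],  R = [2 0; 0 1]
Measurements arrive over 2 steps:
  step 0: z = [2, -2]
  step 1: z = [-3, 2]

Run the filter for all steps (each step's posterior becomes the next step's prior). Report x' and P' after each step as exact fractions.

step 0: x' = [143354/215321, 459518/215321, 756318/215321], P' = [1003234/215321 1934414/215321 1914117/215321; 1934414/215321 3867634/215321 3826758/215321; 1914117/215321 3826758/215321 3857379/215321]
step 1: x' = [-56125689432/43292796601, -122443636703/43292796601, -192398438091/43292796601], P' = [43430255666/43292796601 76092657030/43292796601 72420688953/43292796601; 76092657030/43292796601 158520819866/43292796601 150590958522/43292796601; 72420688953/43292796601 150590958522/43292796601 156741298671/43292796601]

step 0: x̄ = F·x = [-16, 6, 0]
step 0: P̄ = F·P·Fᵀ + Q = [47 -5 21; -5 68 -21; 21 -21 48]
step 0: y = z − H·x̄ = [52, 30]
step 0: S = H·P̄·Hᵀ + R = [1474 101; 101 153]
step 0: K = P̄·Hᵀ·S⁻¹ = [15730/215321 92351/215321; -40279/215321 42070/215321; 31359/215321 -29145/215321]
step 0: x' = x̄ + K·y = [143354/215321, 459518/215321, 756318/215321]
step 0: P' = (I − K·H)·P̄ = [1003234/215321 1934414/215321 1914117/215321; 1934414/215321 3867634/215321 3826758/215321; 1914117/215321 3826758/215321 3857379/215321]
step 1: x̄ = F·x = [-1493272/215321, 3790862/215321, -1838892/215321]
step 1: P̄ = F·P·Fᵀ + Q = [9446773/215321 -37413231/215321 8867943/215321; -37413231/215321 163147144/215321 -37253103/215321; 8867943/215321 -37253103/215321 9937374/215321]
step 1: y = z − H·x̄ = [17390951/215321, 1578294/215321]
step 1: S = H·P̄·Hᵀ + R = [2513231078/215321 148368307/215321; 148368307/215321 12468015/215321]
step 1: K = P̄·Hᵀ·S⁻¹ = [1711959074/43292796601 14439822379/43292796601; -11097614247/43292796601 1594355538/43292796601; 3275549841/43292796601 -11899920765/43292796601]
step 1: x' = x̄ + K·y = [-56125689432/43292796601, -122443636703/43292796601, -192398438091/43292796601]
step 1: P' = (I − K·H)·P̄ = [43430255666/43292796601 76092657030/43292796601 72420688953/43292796601; 76092657030/43292796601 158520819866/43292796601 150590958522/43292796601; 72420688953/43292796601 150590958522/43292796601 156741298671/43292796601]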